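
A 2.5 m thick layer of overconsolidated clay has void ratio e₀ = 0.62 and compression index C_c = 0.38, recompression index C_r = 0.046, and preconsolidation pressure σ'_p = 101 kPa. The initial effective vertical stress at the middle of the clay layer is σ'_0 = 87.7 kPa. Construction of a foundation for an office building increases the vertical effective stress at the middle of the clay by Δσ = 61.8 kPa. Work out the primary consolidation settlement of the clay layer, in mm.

Final effective stress: σ'_f = 87.7 + 61.8 = 149.5 kPa.
σ'_f = 149.5 > σ'_p = 101 kPa, so the stress path crosses the preconsolidation pressure — recompression up to σ'_p, then virgin compression beyond:
S_c = H/(1+e₀)·[C_r·log₁₀(σ'_p/σ'_0) + C_c·log₁₀(σ'_f/σ'_p)]
    = 2.5/1.62 × [0.046×log₁₀(101/87.7) + 0.38×log₁₀(149.5/101)]
    = 1.5432 × [0.0028208 + 0.064722] = 0.1042 m

S_c ≈ 104 mm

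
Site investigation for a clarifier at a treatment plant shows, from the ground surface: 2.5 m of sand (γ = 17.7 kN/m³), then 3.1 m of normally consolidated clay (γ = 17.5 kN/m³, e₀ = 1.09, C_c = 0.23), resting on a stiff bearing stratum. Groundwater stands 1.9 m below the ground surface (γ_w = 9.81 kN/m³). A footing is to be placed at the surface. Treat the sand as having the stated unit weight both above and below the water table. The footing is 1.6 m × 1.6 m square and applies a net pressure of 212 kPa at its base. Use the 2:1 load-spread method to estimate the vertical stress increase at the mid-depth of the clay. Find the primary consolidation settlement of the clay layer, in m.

Mid-depth of clay below the ground surface: z = 2.5 + 3.1/2 = 4.05 m.
Total vertical stress at mid-clay: σ_v = 17.7×2.5 + 17.5×1.55 = 71.375 kPa.
Pore pressure: u = 9.81×(4.05 − 1.9) = 21.091 kPa.
Initial effective stress: σ'_0 = σ_v − u = 71.375 − 21.091 = 50.284 kPa.
Stress increase at mid-clay by the 2:1 spreading method:
Δσ = qBL/((B+z)(L+z)) = 212×1.6×1.6/((1.6+4.05)(1.6+4.05)) = 17.001 kPa
Final effective stress: σ'_f = σ'_0 + Δσ = 50.284 + 17.001 = 67.285 kPa.
Normally consolidated clay, so the full stress increment lies on the virgin compression line:
S_c = C_c·H/(1+e₀)·log₁₀(σ'_f/σ'_0) = 0.23×3.1/(1+1.09)×log₁₀(67.285/50.284)
    = 0.34115 × 0.12649 = 0.04315 m

S_c ≈ 0.0432 m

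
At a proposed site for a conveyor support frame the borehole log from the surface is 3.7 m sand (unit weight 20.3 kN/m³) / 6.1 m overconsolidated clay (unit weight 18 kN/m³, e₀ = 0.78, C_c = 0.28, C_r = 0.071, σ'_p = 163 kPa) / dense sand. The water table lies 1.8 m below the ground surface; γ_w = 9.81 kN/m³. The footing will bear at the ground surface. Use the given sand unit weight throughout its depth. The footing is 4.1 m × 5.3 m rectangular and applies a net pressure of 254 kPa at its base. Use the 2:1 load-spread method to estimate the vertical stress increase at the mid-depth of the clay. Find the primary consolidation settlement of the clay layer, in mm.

S_c ≈ 44.1 mm

Mid-depth of clay below the ground surface: z = 3.7 + 6.1/2 = 6.75 m.
Total vertical stress at mid-clay: σ_v = 20.3×3.7 + 18×3.05 = 130.01 kPa.
Pore pressure: u = 9.81×(6.75 − 1.8) = 48.56 kPa.
Initial effective stress: σ'_0 = σ_v − u = 130.01 − 48.56 = 81.45 kPa.
Stress increase at mid-clay by the 2:1 spreading method:
Δσ = qBL/((B+z)(L+z)) = 254×4.1×5.3/((4.1+6.75)(5.3+6.75)) = 42.216 kPa
Final effective stress: σ'_f = 81.45 + 42.216 = 123.67 kPa.
σ'_f = 123.67 ≤ σ'_p = 163 kPa, so the clay remains overconsolidated and only the recompression index applies:
S_c = C_r·H/(1+e₀)·log₁₀(σ'_f/σ'_0) = 0.071×6.1/1.78×log₁₀(123.67/81.45)
    = 0.24332 × 0.18137 = 0.04413 m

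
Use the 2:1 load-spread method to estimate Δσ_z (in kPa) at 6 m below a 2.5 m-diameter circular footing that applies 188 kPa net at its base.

Δσ_z ≈ 16.3 kPa

By the 2:1 method the load spreads at 1 horizontal : 2 vertical, so at depth z the loaded area has grown by z in each plan dimension:
Δσ ≈ qD²/(D+z)² = 188×2.5²/(2.5+6)² = 16.263 kPa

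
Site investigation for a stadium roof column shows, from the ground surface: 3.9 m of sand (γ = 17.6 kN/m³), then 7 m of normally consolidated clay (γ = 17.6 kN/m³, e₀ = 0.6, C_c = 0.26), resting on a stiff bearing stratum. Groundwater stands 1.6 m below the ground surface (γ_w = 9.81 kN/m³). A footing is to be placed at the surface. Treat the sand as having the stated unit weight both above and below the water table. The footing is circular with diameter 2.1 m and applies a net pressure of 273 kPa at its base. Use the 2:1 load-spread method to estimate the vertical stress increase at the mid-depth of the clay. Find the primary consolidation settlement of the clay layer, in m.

Mid-depth of clay below the ground surface: z = 3.9 + 7/2 = 7.4 m.
Total vertical stress at mid-clay: σ_v = 17.6×3.9 + 17.6×3.5 = 130.24 kPa.
Pore pressure: u = 9.81×(7.4 − 1.6) = 56.898 kPa.
Initial effective stress: σ'_0 = σ_v − u = 130.24 − 56.898 = 73.342 kPa.
Stress increase at mid-clay by the 2:1 spreading method:
Δσ ≈ qD²/(D+z)² = 273×2.1²/(2.1+7.4)² = 13.34 kPa
Final effective stress: σ'_f = σ'_0 + Δσ = 73.342 + 13.34 = 86.682 kPa.
Normally consolidated clay, so the full stress increment lies on the virgin compression line:
S_c = C_c·H/(1+e₀)·log₁₀(σ'_f/σ'_0) = 0.26×7/(1+0.6)×log₁₀(86.682/73.342)
    = 1.1375 × 0.072576 = 0.08256 m

S_c ≈ 0.0826 m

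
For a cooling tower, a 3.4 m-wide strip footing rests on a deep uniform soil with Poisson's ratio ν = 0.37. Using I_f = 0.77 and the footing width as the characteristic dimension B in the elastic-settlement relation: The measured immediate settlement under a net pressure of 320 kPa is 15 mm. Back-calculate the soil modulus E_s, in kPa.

E_s ≈ 48200 kPa

S_e = q·B·(1−ν²)/E_s · I_f  ⇒  E_s = q·B·(1−ν²)·I_f / S_e.
E_s = 320 × 3.4 × 0.8631 × 0.77 / 0.015 = 48200 kPa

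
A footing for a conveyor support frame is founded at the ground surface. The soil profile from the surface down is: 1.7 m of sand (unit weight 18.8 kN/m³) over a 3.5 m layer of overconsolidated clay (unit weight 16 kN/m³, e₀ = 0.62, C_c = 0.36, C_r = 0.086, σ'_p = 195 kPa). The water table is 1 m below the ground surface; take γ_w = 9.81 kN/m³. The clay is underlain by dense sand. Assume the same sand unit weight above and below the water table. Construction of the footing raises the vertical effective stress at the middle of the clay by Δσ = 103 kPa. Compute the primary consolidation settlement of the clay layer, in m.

Mid-depth of clay below the ground surface: z = 1.7 + 3.5/2 = 3.45 m.
Total vertical stress at mid-clay: σ_v = 18.8×1.7 + 16×1.75 = 59.96 kPa.
Pore pressure: u = 9.81×(3.45 − 1) = 24.035 kPa.
Initial effective stress: σ'_0 = σ_v − u = 59.96 − 24.035 = 35.925 kPa.
Final effective stress: σ'_f = 35.925 + 103 = 138.93 kPa.
σ'_f = 138.93 ≤ σ'_p = 195 kPa, so the clay remains overconsolidated and only the recompression index applies:
S_c = C_r·H/(1+e₀)·log₁₀(σ'_f/σ'_0) = 0.086×3.5/1.62×log₁₀(138.93/35.925)
    = 0.1858 × 0.5874 = 0.1091 m

S_c ≈ 0.109 m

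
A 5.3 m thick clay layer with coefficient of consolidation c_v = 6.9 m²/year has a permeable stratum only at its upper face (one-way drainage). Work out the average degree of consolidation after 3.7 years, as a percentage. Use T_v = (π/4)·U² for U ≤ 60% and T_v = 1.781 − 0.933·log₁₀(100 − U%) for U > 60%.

Drainage path length: H_d = H = 5.3 m (single drainage).
T_v = c_v·t/H_d² = 6.9×3.7/5.3² = 0.90886.
T_v = 0.90886 corresponds to the U > 60% branch:
U = 1 − 10^((1.781 − T_v)/0.933)/100 = 0.9139

U ≈ 91.4 %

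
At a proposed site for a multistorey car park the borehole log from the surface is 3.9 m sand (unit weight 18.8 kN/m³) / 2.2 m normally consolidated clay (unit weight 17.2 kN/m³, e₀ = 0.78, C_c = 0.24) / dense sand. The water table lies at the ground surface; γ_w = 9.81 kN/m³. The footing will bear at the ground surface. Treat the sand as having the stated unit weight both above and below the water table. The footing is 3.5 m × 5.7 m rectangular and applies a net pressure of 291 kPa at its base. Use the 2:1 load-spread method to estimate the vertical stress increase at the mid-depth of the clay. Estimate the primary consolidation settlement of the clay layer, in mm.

Mid-depth of clay below the ground surface: z = 3.9 + 2.2/2 = 5 m.
Total vertical stress at mid-clay: σ_v = 18.8×3.9 + 17.2×1.1 = 92.24 kPa.
Pore pressure: u = 9.81×(5 − 0) = 49.05 kPa.
Initial effective stress: σ'_0 = σ_v − u = 92.24 − 49.05 = 43.19 kPa.
Stress increase at mid-clay by the 2:1 spreading method:
Δσ = qBL/((B+z)(L+z)) = 291×3.5×5.7/((3.5+5)(5.7+5)) = 63.831 kPa
Final effective stress: σ'_f = σ'_0 + Δσ = 43.19 + 63.831 = 107.02 kPa.
Normally consolidated clay, so the full stress increment lies on the virgin compression line:
S_c = C_c·H/(1+e₀)·log₁₀(σ'_f/σ'_0) = 0.24×2.2/(1+0.78)×log₁₀(107.02/43.19)
    = 0.29663 × 0.39408 = 0.1169 m

S_c ≈ 117 mm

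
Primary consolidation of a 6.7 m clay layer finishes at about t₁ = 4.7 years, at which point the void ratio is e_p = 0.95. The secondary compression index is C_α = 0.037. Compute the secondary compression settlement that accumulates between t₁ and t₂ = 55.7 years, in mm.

Secondary compression: S_s = C_α·H/(1+e_p)·log₁₀(t₂/t₁)
S_s = 0.037×6.7/(1+0.95)×log₁₀(55.7/4.7)
    = 0.1271 × 1.074 = 0.1365 m

S_s ≈ 137 mm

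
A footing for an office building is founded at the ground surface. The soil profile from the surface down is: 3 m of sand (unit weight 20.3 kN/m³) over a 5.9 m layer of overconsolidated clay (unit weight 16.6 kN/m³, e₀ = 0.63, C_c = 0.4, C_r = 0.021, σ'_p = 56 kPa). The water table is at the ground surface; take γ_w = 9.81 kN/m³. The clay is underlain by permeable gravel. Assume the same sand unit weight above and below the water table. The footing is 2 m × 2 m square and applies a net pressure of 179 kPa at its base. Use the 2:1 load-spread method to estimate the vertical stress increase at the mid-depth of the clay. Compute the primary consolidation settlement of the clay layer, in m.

S_c ≈ 0.0751 m

Mid-depth of clay below the ground surface: z = 3 + 5.9/2 = 5.95 m.
Total vertical stress at mid-clay: σ_v = 20.3×3 + 16.6×2.95 = 109.87 kPa.
Pore pressure: u = 9.81×(5.95 − 0) = 58.37 kPa.
Initial effective stress: σ'_0 = σ_v − u = 109.87 − 58.37 = 51.5 kPa.
Stress increase at mid-clay by the 2:1 spreading method:
Δσ = qBL/((B+z)(L+z)) = 179×2×2/((2+5.95)(2+5.95)) = 11.329 kPa
Final effective stress: σ'_f = 51.5 + 11.329 = 62.829 kPa.
σ'_f = 62.829 > σ'_p = 56 kPa, so the stress path crosses the preconsolidation pressure — recompression up to σ'_p, then virgin compression beyond:
S_c = H/(1+e₀)·[C_r·log₁₀(σ'_p/σ'_0) + C_c·log₁₀(σ'_f/σ'_p)]
    = 5.9/1.63 × [0.021×log₁₀(56/51.5) + 0.4×log₁₀(62.829/56)]
    = 3.6196 × [0.000764 + 0.019989] = 0.07512 m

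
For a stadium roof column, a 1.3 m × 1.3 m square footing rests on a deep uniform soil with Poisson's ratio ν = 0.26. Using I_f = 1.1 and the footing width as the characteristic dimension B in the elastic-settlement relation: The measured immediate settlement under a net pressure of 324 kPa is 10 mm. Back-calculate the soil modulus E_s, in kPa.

S_e = q·B·(1−ν²)/E_s · I_f  ⇒  E_s = q·B·(1−ν²)·I_f / S_e.
E_s = 324 × 1.3 × 0.9324 × 1.1 / 0.01 = 43200 kPa

E_s ≈ 43200 kPa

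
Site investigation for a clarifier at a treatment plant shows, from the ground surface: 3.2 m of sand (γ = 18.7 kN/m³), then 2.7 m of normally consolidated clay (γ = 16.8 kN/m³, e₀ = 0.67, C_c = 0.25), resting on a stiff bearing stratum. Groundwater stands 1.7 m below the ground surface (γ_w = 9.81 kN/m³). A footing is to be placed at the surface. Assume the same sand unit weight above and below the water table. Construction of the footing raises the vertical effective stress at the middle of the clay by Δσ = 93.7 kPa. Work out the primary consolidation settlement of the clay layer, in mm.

S_c ≈ 175 mm

Mid-depth of clay below the ground surface: z = 3.2 + 2.7/2 = 4.55 m.
Total vertical stress at mid-clay: σ_v = 18.7×3.2 + 16.8×1.35 = 82.52 kPa.
Pore pressure: u = 9.81×(4.55 − 1.7) = 27.959 kPa.
Initial effective stress: σ'_0 = σ_v − u = 82.52 − 27.959 = 54.561 kPa.
Final effective stress: σ'_f = σ'_0 + Δσ = 54.561 + 93.7 = 148.26 kPa.
Normally consolidated clay, so the full stress increment lies on the virgin compression line:
S_c = C_c·H/(1+e₀)·log₁₀(σ'_f/σ'_0) = 0.25×2.7/(1+0.67)×log₁₀(148.26/54.561)
    = 0.40419 × 0.43414 = 0.1755 m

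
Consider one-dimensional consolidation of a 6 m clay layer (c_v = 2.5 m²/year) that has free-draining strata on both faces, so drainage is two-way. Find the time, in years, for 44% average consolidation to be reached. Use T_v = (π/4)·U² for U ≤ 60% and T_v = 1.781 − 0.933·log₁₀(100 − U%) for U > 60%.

t ≈ 0.547 years

Drainage path length: H_d = H/2 = 3 m (double drainage).
U ≤ 60%: T_v = (π/4)·U² = (π/4)×0.44² = 0.15205.
t = T_v·H_d²/c_v = 0.15205×3²/2.5 = 0.5474 years.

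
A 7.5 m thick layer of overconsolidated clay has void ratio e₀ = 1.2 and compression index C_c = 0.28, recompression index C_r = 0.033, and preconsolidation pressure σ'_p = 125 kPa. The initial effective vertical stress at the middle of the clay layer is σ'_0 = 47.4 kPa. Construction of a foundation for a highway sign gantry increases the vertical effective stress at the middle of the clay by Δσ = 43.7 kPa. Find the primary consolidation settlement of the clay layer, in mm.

Final effective stress: σ'_f = 47.4 + 43.7 = 91.1 kPa.
σ'_f = 91.1 ≤ σ'_p = 125 kPa, so the clay remains overconsolidated and only the recompression index applies:
S_c = C_r·H/(1+e₀)·log₁₀(σ'_f/σ'_0) = 0.033×7.5/2.2×log₁₀(91.1/47.4)
    = 0.1125 × 0.28374 = 0.03192 m

S_c ≈ 31.9 mm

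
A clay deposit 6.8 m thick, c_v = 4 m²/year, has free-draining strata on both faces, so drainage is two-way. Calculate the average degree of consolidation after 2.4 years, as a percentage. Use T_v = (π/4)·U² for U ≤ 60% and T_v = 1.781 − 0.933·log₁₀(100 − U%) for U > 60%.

Drainage path length: H_d = H/2 = 3.4 m (double drainage).
T_v = c_v·t/H_d² = 4×2.4/3.4² = 0.83045.
T_v = 0.83045 corresponds to the U > 60% branch:
U = 1 − 10^((1.781 − T_v)/0.933)/100 = 0.8956

U ≈ 89.6 %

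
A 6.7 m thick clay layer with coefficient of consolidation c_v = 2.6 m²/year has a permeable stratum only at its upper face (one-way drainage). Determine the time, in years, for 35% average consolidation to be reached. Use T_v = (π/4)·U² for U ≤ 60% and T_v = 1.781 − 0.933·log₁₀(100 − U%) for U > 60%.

Drainage path length: H_d = H = 6.7 m (single drainage).
U ≤ 60%: T_v = (π/4)·U² = (π/4)×0.35² = 0.096211.
t = T_v·H_d²/c_v = 0.096211×6.7²/2.6 = 1.661 years.

t ≈ 1.66 years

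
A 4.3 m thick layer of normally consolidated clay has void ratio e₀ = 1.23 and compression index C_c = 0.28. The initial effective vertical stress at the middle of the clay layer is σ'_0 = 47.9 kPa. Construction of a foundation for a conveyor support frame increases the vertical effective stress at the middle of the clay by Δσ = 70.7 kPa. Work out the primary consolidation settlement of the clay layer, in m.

S_c ≈ 0.213 m

Final effective stress: σ'_f = σ'_0 + Δσ = 47.9 + 70.7 = 118.6 kPa.
Normally consolidated clay, so the full stress increment lies on the virgin compression line:
S_c = C_c·H/(1+e₀)·log₁₀(σ'_f/σ'_0) = 0.28×4.3/(1+1.23)×log₁₀(118.6/47.9)
    = 0.53991 × 0.39375 = 0.2126 m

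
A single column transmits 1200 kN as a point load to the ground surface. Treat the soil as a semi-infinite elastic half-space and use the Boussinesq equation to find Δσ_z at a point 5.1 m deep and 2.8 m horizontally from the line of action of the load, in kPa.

Δσ_z ≈ 11.4 kPa

Boussinesq vertical stress below a point load on an elastic half-space:
Δσ_z = 3P/(2πz²) · [1 + (r/z)²]^(−5/2)
r/z = 2.8/5.1 = 0.54902; [1+(r/z)²]^(−5/2) = 0.51755.
Δσ_z = 3×1200/(2π×5.1²) × 0.51755 = 22.028 × 0.51755 = 11.4 kPa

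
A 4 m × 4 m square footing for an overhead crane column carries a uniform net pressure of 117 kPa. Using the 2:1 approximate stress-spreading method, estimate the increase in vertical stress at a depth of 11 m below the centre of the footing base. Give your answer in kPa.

By the 2:1 method the load spreads at 1 horizontal : 2 vertical, so at depth z the loaded area has grown by z in each plan dimension:
Δσ = qBL/((B+z)(L+z)) = 117×4×4/((4+11)(4+11)) = 8.32 kPa

Δσ_z ≈ 8.32 kPa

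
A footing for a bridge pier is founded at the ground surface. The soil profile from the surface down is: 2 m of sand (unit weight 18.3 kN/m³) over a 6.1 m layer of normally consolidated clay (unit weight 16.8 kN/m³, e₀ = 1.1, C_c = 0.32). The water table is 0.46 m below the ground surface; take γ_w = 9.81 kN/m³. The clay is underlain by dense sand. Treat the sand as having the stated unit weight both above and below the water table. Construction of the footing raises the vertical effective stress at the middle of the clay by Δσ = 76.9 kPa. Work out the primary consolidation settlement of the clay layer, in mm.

Mid-depth of clay below the ground surface: z = 2 + 6.1/2 = 5.05 m.
Total vertical stress at mid-clay: σ_v = 18.3×2 + 16.8×3.05 = 87.84 kPa.
Pore pressure: u = 9.81×(5.05 − 0.46) = 45.028 kPa.
Initial effective stress: σ'_0 = σ_v − u = 87.84 − 45.028 = 42.812 kPa.
Final effective stress: σ'_f = σ'_0 + Δσ = 42.812 + 76.9 = 119.71 kPa.
Normally consolidated clay, so the full stress increment lies on the virgin compression line:
S_c = C_c·H/(1+e₀)·log₁₀(σ'_f/σ'_0) = 0.32×6.1/(1+1.1)×log₁₀(119.71/42.812)
    = 0.92952 × 0.44656 = 0.4151 m

S_c ≈ 415 mm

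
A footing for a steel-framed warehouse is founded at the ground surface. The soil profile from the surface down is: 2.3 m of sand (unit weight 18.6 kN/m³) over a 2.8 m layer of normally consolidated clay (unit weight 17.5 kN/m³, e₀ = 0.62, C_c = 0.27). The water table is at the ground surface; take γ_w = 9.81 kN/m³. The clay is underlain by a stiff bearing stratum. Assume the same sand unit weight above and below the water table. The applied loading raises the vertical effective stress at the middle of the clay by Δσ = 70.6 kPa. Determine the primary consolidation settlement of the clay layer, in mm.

Mid-depth of clay below the ground surface: z = 2.3 + 2.8/2 = 3.7 m.
Total vertical stress at mid-clay: σ_v = 18.6×2.3 + 17.5×1.4 = 67.28 kPa.
Pore pressure: u = 9.81×(3.7 − 0) = 36.297 kPa.
Initial effective stress: σ'_0 = σ_v − u = 67.28 − 36.297 = 30.983 kPa.
Final effective stress: σ'_f = σ'_0 + Δσ = 30.983 + 70.6 = 101.58 kPa.
Normally consolidated clay, so the full stress increment lies on the virgin compression line:
S_c = C_c·H/(1+e₀)·log₁₀(σ'_f/σ'_0) = 0.27×2.8/(1+0.62)×log₁₀(101.58/30.983)
    = 0.46667 × 0.51568 = 0.2407 m

S_c ≈ 241 mm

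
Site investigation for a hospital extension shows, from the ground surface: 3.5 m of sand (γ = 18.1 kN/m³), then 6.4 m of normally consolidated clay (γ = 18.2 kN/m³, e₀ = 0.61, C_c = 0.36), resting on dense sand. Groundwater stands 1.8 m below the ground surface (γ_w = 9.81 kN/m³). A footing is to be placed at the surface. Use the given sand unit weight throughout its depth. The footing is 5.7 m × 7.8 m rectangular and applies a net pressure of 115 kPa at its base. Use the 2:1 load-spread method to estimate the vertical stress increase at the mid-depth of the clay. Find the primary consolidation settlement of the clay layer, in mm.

Mid-depth of clay below the ground surface: z = 3.5 + 6.4/2 = 6.7 m.
Total vertical stress at mid-clay: σ_v = 18.1×3.5 + 18.2×3.2 = 121.59 kPa.
Pore pressure: u = 9.81×(6.7 − 1.8) = 48.069 kPa.
Initial effective stress: σ'_0 = σ_v − u = 121.59 − 48.069 = 73.521 kPa.
Stress increase at mid-clay by the 2:1 spreading method:
Δσ = qBL/((B+z)(L+z)) = 115×5.7×7.8/((5.7+6.7)(7.8+6.7)) = 28.437 kPa
Final effective stress: σ'_f = σ'_0 + Δσ = 73.521 + 28.437 = 101.96 kPa.
Normally consolidated clay, so the full stress increment lies on the virgin compression line:
S_c = C_c·H/(1+e₀)·log₁₀(σ'_f/σ'_0) = 0.36×6.4/(1+0.61)×log₁₀(101.96/73.521)
    = 1.4311 × 0.14202 = 0.2032 m

S_c ≈ 203 mm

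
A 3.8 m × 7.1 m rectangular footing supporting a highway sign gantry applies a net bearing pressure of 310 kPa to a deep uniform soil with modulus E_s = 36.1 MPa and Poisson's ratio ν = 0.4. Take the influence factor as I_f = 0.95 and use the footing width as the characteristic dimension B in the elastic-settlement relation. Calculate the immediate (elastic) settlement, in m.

Immediate (elastic) settlement: S_e = q·B·(1−ν²)/E_s · I_f.
E_s = 36.1 MPa = 36100 kPa.
S_e = 310 × 3.8 × (1 − 0.4²) / 36100 × 0.95
    = 310 × 3.8 × 0.84 / 36100 × 0.95
    = 0.02604 m

S_e ≈ 0.026 m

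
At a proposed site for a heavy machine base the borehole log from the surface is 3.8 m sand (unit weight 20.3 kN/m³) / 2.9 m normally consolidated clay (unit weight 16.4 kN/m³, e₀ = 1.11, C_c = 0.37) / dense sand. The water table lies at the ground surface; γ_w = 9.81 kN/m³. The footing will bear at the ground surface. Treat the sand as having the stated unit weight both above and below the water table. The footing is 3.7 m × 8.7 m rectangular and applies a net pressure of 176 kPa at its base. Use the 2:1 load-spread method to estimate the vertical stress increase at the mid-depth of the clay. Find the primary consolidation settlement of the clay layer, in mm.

Mid-depth of clay below the ground surface: z = 3.8 + 2.9/2 = 5.25 m.
Total vertical stress at mid-clay: σ_v = 20.3×3.8 + 16.4×1.45 = 100.92 kPa.
Pore pressure: u = 9.81×(5.25 − 0) = 51.503 kPa.
Initial effective stress: σ'_0 = σ_v − u = 100.92 − 51.503 = 49.417 kPa.
Stress increase at mid-clay by the 2:1 spreading method:
Δσ = qBL/((B+z)(L+z)) = 176×3.7×8.7/((3.7+5.25)(8.7+5.25)) = 45.377 kPa
Final effective stress: σ'_f = σ'_0 + Δσ = 49.417 + 45.377 = 94.794 kPa.
Normally consolidated clay, so the full stress increment lies on the virgin compression line:
S_c = C_c·H/(1+e₀)·log₁₀(σ'_f/σ'_0) = 0.37×2.9/(1+1.11)×log₁₀(94.794/49.417)
    = 0.50853 × 0.2829 = 0.1439 m

S_c ≈ 144 mm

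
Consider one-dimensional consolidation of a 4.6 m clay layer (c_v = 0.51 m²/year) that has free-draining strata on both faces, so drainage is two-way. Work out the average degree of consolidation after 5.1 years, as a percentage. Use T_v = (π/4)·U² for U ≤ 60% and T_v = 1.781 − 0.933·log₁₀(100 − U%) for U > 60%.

Drainage path length: H_d = H/2 = 2.3 m (double drainage).
T_v = c_v·t/H_d² = 0.51×5.1/2.3² = 0.49168.
T_v = 0.49168 corresponds to the U > 60% branch:
U = 1 − 10^((1.781 − T_v)/0.933)/100 = 0.7591

U ≈ 75.9 %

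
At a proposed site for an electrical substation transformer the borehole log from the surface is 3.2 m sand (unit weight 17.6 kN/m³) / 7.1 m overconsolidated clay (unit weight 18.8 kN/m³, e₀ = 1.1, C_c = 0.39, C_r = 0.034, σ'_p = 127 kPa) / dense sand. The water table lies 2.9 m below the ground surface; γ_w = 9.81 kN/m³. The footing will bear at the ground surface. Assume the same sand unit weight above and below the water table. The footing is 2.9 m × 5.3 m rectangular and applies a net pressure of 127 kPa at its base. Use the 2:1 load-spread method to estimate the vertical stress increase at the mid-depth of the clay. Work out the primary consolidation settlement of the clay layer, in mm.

Mid-depth of clay below the ground surface: z = 3.2 + 7.1/2 = 6.75 m.
Total vertical stress at mid-clay: σ_v = 17.6×3.2 + 18.8×3.55 = 123.06 kPa.
Pore pressure: u = 9.81×(6.75 − 2.9) = 37.769 kPa.
Initial effective stress: σ'_0 = σ_v − u = 123.06 − 37.769 = 85.291 kPa.
Stress increase at mid-clay by the 2:1 spreading method:
Δσ = qBL/((B+z)(L+z)) = 127×2.9×5.3/((2.9+6.75)(5.3+6.75)) = 16.787 kPa
Final effective stress: σ'_f = 85.291 + 16.787 = 102.08 kPa.
σ'_f = 102.08 ≤ σ'_p = 127 kPa, so the clay remains overconsolidated and only the recompression index applies:
S_c = C_r·H/(1+e₀)·log₁₀(σ'_f/σ'_0) = 0.034×7.1/2.1×log₁₀(102.08/85.291)
    = 0.11495 × 0.078037 = 0.008971 m

S_c ≈ 8.97 mm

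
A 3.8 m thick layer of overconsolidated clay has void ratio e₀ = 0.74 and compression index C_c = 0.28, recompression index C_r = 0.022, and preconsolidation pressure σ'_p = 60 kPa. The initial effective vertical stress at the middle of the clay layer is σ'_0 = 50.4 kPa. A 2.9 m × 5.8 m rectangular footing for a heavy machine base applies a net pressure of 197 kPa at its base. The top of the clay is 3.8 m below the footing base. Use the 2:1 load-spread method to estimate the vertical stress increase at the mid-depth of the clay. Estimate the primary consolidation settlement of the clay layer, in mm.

Mid-depth of clay below the footing base: z = 3.8 + 3.8/2 = 5.7 m.
Stress increase at mid-clay by the 2:1 spreading method:
Δσ = qBL/((B+z)(L+z)) = 197×2.9×5.8/((2.9+5.7)(5.8+5.7)) = 33.504 kPa
Final effective stress: σ'_f = 50.4 + 33.504 = 83.904 kPa.
σ'_f = 83.904 > σ'_p = 60 kPa, so the stress path crosses the preconsolidation pressure — recompression up to σ'_p, then virgin compression beyond:
S_c = H/(1+e₀)·[C_r·log₁₀(σ'_p/σ'_0) + C_c·log₁₀(σ'_f/σ'_p)]
    = 3.8/1.74 × [0.022×log₁₀(60/50.4) + 0.28×log₁₀(83.904/60)]
    = 2.1839 × [0.0016659 + 0.040777] = 0.09269 m

S_c ≈ 92.7 mm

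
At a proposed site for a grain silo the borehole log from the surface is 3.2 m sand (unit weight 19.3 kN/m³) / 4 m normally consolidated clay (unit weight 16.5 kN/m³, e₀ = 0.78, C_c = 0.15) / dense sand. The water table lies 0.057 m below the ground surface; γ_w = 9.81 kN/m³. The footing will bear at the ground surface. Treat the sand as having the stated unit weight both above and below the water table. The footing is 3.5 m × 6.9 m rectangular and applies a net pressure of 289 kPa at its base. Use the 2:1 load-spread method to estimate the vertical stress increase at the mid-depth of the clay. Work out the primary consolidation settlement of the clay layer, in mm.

S_c ≈ 134 mm

Mid-depth of clay below the ground surface: z = 3.2 + 4/2 = 5.2 m.
Total vertical stress at mid-clay: σ_v = 19.3×3.2 + 16.5×2 = 94.76 kPa.
Pore pressure: u = 9.81×(5.2 − 0.057) = 50.453 kPa.
Initial effective stress: σ'_0 = σ_v − u = 94.76 − 50.453 = 44.307 kPa.
Stress increase at mid-clay by the 2:1 spreading method:
Δσ = qBL/((B+z)(L+z)) = 289×3.5×6.9/((3.5+5.2)(6.9+5.2)) = 66.3 kPa
Final effective stress: σ'_f = σ'_0 + Δσ = 44.307 + 66.3 = 110.61 kPa.
Normally consolidated clay, so the full stress increment lies on the virgin compression line:
S_c = C_c·H/(1+e₀)·log₁₀(σ'_f/σ'_0) = 0.15×4/(1+0.78)×log₁₀(110.61/44.307)
    = 0.33708 × 0.39732 = 0.1339 m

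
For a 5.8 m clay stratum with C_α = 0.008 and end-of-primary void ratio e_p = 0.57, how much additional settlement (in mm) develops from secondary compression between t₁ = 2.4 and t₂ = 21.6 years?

S_s ≈ 28.2 mm

Secondary compression: S_s = C_α·H/(1+e_p)·log₁₀(t₂/t₁)
S_s = 0.008×5.8/(1+0.57)×log₁₀(21.6/2.4)
    = 0.02955 × 0.9542 = 0.0282 m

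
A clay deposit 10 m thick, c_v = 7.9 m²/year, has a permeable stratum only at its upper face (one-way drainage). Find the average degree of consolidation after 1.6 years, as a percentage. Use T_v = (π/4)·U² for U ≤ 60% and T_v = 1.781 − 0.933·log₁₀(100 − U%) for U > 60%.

Drainage path length: H_d = H = 10 m (single drainage).
T_v = c_v·t/H_d² = 7.9×1.6/10² = 0.1264.
T_v = 0.1264 corresponds to the U ≤ 60% branch:
U = √(4T_v/π) = 0.4012

U ≈ 40.1 %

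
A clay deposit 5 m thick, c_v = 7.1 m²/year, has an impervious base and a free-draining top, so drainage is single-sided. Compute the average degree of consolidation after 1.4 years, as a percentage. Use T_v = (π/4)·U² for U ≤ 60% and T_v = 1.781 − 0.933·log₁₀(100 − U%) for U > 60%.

U ≈ 69.6 %

Drainage path length: H_d = H = 5 m (single drainage).
T_v = c_v·t/H_d² = 7.1×1.4/5² = 0.3976.
T_v = 0.3976 corresponds to the U > 60% branch:
U = 1 − 10^((1.781 − T_v)/0.933)/100 = 0.6961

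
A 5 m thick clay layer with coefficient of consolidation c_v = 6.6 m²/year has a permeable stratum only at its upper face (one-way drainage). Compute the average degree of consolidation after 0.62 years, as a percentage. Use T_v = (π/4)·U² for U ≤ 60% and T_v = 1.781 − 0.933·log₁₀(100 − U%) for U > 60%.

Drainage path length: H_d = H = 5 m (single drainage).
T_v = c_v·t/H_d² = 6.6×0.62/5² = 0.16368.
T_v = 0.16368 corresponds to the U ≤ 60% branch:
U = √(4T_v/π) = 0.4565

U ≈ 45.7 %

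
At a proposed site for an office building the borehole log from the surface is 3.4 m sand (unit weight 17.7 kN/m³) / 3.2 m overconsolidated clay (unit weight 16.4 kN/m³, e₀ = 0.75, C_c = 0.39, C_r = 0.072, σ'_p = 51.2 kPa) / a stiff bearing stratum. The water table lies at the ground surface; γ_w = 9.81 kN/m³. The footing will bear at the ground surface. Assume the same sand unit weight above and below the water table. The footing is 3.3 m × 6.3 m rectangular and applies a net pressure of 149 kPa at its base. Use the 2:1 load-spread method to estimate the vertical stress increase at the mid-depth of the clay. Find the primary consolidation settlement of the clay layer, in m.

S_c ≈ 0.117 m

Mid-depth of clay below the ground surface: z = 3.4 + 3.2/2 = 5 m.
Total vertical stress at mid-clay: σ_v = 17.7×3.4 + 16.4×1.6 = 86.42 kPa.
Pore pressure: u = 9.81×(5 − 0) = 49.05 kPa.
Initial effective stress: σ'_0 = σ_v − u = 86.42 − 49.05 = 37.37 kPa.
Stress increase at mid-clay by the 2:1 spreading method:
Δσ = qBL/((B+z)(L+z)) = 149×3.3×6.3/((3.3+5)(6.3+5)) = 33.028 kPa
Final effective stress: σ'_f = 37.37 + 33.028 = 70.398 kPa.
σ'_f = 70.398 > σ'_p = 51.2 kPa, so the stress path crosses the preconsolidation pressure — recompression up to σ'_p, then virgin compression beyond:
S_c = H/(1+e₀)·[C_r·log₁₀(σ'_p/σ'_0) + C_c·log₁₀(σ'_f/σ'_p)]
    = 3.2/1.75 × [0.072×log₁₀(51.2/37.37) + 0.39×log₁₀(70.398/51.2)]
    = 1.8286 × [0.0098458 + 0.053933] = 0.1166 m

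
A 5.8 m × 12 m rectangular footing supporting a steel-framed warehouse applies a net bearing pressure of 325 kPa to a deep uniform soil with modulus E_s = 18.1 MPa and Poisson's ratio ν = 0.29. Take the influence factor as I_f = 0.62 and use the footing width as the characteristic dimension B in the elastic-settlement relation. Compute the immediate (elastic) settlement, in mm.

S_e ≈ 59.1 mm

Immediate (elastic) settlement: S_e = q·B·(1−ν²)/E_s · I_f.
E_s = 18.1 MPa = 18100 kPa.
S_e = 325 × 5.8 × (1 − 0.29²) / 18100 × 0.62
    = 325 × 5.8 × 0.9159 / 18100 × 0.62
    = 0.05914 m = 59.14 mm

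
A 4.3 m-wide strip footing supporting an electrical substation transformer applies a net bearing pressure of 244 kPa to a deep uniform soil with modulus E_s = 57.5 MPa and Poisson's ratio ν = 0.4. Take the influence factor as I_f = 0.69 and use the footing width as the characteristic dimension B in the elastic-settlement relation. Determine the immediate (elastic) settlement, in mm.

S_e ≈ 10.6 mm

Immediate (elastic) settlement: S_e = q·B·(1−ν²)/E_s · I_f.
E_s = 57.5 MPa = 57500 kPa.
S_e = 244 × 4.3 × (1 − 0.4²) / 57500 × 0.69
    = 244 × 4.3 × 0.84 / 57500 × 0.69
    = 0.01058 m = 10.58 mm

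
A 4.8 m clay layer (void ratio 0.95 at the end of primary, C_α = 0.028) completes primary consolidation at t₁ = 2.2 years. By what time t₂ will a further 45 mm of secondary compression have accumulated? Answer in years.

t₂ ≈ 9.89 years

S_s = C_α·H/(1+e_p)·log₁₀(t₂/t₁) ⇒ log₁₀(t₂/t₁) = S_s·(1+e_p)/(C_α·H).
log₁₀(t₂/t₁) = 0.045 × (1+0.95) / (0.028×4.8) = 0.6529
t₂ = t₁ × 10^0.6529 = 2.2 × 4.497 = 9.893 years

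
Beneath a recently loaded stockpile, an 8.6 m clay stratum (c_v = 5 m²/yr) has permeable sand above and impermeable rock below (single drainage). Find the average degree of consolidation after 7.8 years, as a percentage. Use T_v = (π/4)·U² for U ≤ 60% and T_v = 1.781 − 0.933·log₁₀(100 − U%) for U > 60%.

Drainage path length: H_d = H = 8.6 m (single drainage).
T_v = c_v·t/H_d² = 5×7.8/8.6² = 0.52731.
T_v = 0.52731 corresponds to the U > 60% branch:
U = 1 − 10^((1.781 − T_v)/0.933)/100 = 0.7793

U ≈ 77.9 %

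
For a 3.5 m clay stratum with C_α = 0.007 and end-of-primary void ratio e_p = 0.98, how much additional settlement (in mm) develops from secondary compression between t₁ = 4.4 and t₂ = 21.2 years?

Secondary compression: S_s = C_α·H/(1+e_p)·log₁₀(t₂/t₁)
S_s = 0.007×3.5/(1+0.98)×log₁₀(21.2/4.4)
    = 0.01237 × 0.6829 = 0.00845 m

S_s ≈ 8.45 mm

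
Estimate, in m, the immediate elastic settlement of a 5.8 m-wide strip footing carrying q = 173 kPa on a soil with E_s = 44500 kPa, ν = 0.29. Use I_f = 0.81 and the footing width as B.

Immediate (elastic) settlement: S_e = q·B·(1−ν²)/E_s · I_f.
S_e = 173 × 5.8 × (1 − 0.29²) / 44500 × 0.81
    = 173 × 5.8 × 0.9159 / 44500 × 0.81
    = 0.01673 m

S_e ≈ 0.0167 m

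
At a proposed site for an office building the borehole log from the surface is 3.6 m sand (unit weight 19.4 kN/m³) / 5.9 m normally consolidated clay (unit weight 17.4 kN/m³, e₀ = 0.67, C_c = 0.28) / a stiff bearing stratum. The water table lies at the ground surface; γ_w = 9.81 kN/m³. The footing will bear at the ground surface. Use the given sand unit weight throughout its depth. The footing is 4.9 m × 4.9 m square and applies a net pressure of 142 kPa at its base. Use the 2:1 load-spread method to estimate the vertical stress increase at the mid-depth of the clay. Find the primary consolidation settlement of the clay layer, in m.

S_c ≈ 0.162 m

Mid-depth of clay below the ground surface: z = 3.6 + 5.9/2 = 6.55 m.
Total vertical stress at mid-clay: σ_v = 19.4×3.6 + 17.4×2.95 = 121.17 kPa.
Pore pressure: u = 9.81×(6.55 − 0) = 64.255 kPa.
Initial effective stress: σ'_0 = σ_v − u = 121.17 − 64.255 = 56.915 kPa.
Stress increase at mid-clay by the 2:1 spreading method:
Δσ = qBL/((B+z)(L+z)) = 142×4.9×4.9/((4.9+6.55)(4.9+6.55)) = 26.006 kPa
Final effective stress: σ'_f = σ'_0 + Δσ = 56.915 + 26.006 = 82.921 kPa.
Normally consolidated clay, so the full stress increment lies on the virgin compression line:
S_c = C_c·H/(1+e₀)·log₁₀(σ'_f/σ'_0) = 0.28×5.9/(1+0.67)×log₁₀(82.921/56.915)
    = 0.98922 × 0.16344 = 0.1617 m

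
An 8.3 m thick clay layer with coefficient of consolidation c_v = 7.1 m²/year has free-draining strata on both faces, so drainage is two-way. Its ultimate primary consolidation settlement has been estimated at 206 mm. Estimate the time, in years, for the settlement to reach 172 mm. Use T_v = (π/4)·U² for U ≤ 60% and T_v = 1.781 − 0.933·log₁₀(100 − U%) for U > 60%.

t ≈ 1.56 years

Drainage path length: H_d = H/2 = 4.15 m (double drainage).
U = S(t)/S_ult = 172/206 = 0.835.
U > 60%: T_v = 1.781 − 0.933·log₁₀(100 − 83.495) = 0.64497.
t = T_v·H_d²/c_v = 0.64497×4.15²/7.1 = 1.565 years.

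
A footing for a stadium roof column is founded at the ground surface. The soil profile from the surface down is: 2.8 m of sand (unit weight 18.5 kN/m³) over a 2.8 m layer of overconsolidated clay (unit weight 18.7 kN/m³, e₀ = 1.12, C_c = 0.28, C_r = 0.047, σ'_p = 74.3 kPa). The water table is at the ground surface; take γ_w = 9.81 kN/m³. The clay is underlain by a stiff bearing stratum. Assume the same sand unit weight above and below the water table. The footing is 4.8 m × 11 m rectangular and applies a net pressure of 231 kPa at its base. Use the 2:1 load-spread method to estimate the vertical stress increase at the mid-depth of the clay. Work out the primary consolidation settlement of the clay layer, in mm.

S_c ≈ 104 mm

Mid-depth of clay below the ground surface: z = 2.8 + 2.8/2 = 4.2 m.
Total vertical stress at mid-clay: σ_v = 18.5×2.8 + 18.7×1.4 = 77.98 kPa.
Pore pressure: u = 9.81×(4.2 − 0) = 41.202 kPa.
Initial effective stress: σ'_0 = σ_v − u = 77.98 − 41.202 = 36.778 kPa.
Stress increase at mid-clay by the 2:1 spreading method:
Δσ = qBL/((B+z)(L+z)) = 231×4.8×11/((4.8+4.2)(11+4.2)) = 89.158 kPa
Final effective stress: σ'_f = 36.778 + 89.158 = 125.94 kPa.
σ'_f = 125.94 > σ'_p = 74.3 kPa, so the stress path crosses the preconsolidation pressure — recompression up to σ'_p, then virgin compression beyond:
S_c = H/(1+e₀)·[C_r·log₁₀(σ'_p/σ'_0) + C_c·log₁₀(σ'_f/σ'_p)]
    = 2.8/2.12 × [0.047×log₁₀(74.3/36.778) + 0.28×log₁₀(125.94/74.3)]
    = 1.3208 × [0.014354 + 0.064169] = 0.1037 m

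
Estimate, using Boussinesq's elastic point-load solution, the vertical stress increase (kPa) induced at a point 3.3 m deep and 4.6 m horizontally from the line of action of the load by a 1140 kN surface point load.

Δσ_z ≈ 3.36 kPa

Boussinesq vertical stress below a point load on an elastic half-space:
Δσ_z = 3P/(2πz²) · [1 + (r/z)²]^(−5/2)
r/z = 4.6/3.3 = 1.3939; [1+(r/z)²]^(−5/2) = 0.067298.
Δσ_z = 3×1140/(2π×3.3²) × 0.067298 = 49.983 × 0.067298 = 3.364 kPa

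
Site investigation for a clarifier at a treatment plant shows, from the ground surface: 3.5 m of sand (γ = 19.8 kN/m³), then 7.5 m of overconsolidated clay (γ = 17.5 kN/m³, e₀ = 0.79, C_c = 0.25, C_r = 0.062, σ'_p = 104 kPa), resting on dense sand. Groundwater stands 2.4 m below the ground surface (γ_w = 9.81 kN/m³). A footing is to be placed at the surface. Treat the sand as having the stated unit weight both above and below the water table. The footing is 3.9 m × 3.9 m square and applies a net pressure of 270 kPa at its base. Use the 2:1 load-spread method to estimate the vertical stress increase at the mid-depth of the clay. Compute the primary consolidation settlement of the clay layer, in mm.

S_c ≈ 86.3 mm

Mid-depth of clay below the ground surface: z = 3.5 + 7.5/2 = 7.25 m.
Total vertical stress at mid-clay: σ_v = 19.8×3.5 + 17.5×3.75 = 134.93 kPa.
Pore pressure: u = 9.81×(7.25 − 2.4) = 47.578 kPa.
Initial effective stress: σ'_0 = σ_v − u = 134.93 − 47.578 = 87.352 kPa.
Stress increase at mid-clay by the 2:1 spreading method:
Δσ = qBL/((B+z)(L+z)) = 270×3.9×3.9/((3.9+7.25)(3.9+7.25)) = 33.033 kPa
Final effective stress: σ'_f = 87.352 + 33.033 = 120.39 kPa.
σ'_f = 120.39 > σ'_p = 104 kPa, so the stress path crosses the preconsolidation pressure — recompression up to σ'_p, then virgin compression beyond:
S_c = H/(1+e₀)·[C_r·log₁₀(σ'_p/σ'_0) + C_c·log₁₀(σ'_f/σ'_p)]
    = 7.5/1.79 × [0.062×log₁₀(104/87.352) + 0.25×log₁₀(120.39/104)]
    = 4.1899 × [0.0046972 + 0.015889] = 0.08625 m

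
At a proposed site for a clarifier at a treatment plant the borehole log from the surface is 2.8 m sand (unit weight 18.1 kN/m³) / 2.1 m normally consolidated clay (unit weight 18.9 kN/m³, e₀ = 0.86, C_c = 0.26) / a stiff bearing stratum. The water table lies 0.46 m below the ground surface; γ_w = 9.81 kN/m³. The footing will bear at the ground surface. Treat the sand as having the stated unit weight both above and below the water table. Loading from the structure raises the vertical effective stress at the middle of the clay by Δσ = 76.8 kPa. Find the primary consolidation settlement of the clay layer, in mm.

S_c ≈ 143 mm

Mid-depth of clay below the ground surface: z = 2.8 + 2.1/2 = 3.85 m.
Total vertical stress at mid-clay: σ_v = 18.1×2.8 + 18.9×1.05 = 70.525 kPa.
Pore pressure: u = 9.81×(3.85 − 0.46) = 33.256 kPa.
Initial effective stress: σ'_0 = σ_v − u = 70.525 − 33.256 = 37.269 kPa.
Final effective stress: σ'_f = σ'_0 + Δσ = 37.269 + 76.8 = 114.07 kPa.
Normally consolidated clay, so the full stress increment lies on the virgin compression line:
S_c = C_c·H/(1+e₀)·log₁₀(σ'_f/σ'_0) = 0.26×2.1/(1+0.86)×log₁₀(114.07/37.269)
    = 0.29355 × 0.48582 = 0.1426 m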